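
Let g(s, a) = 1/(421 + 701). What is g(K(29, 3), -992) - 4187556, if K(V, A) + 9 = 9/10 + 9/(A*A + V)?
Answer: -4698437831/1122 ≈ -4.1876e+6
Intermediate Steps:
K(V, A) = -81/10 + 9/(V + A²) (K(V, A) = -9 + (9/10 + 9/(A*A + V)) = -9 + (9*(⅒) + 9/(A² + V)) = -9 + (9/10 + 9/(V + A²)) = -81/10 + 9/(V + A²))
g(s, a) = 1/1122
g(K(29, 3), -992) - 4187556 = 1/1122 - 4187556 = -4698437831/1122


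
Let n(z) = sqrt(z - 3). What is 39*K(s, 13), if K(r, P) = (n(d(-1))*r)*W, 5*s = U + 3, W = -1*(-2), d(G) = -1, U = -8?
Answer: -156*I ≈ -156.0*I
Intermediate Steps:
n(z) = sqrt(-3 + z)
W = 2
s = -1 (s = (-8 + 3)/5 = (1/5)*(-5) = -1)
K(r, P) = 4*I*r (K(r, P) = (sqrt(-3 - 1)*r)*2 = (sqrt(-4)*r)*2 = ((2*I)*r)*2 = (2*I*r)*2 = 4*I*r)
39*K(s, 13) = 39*(4*I*(-1)) = 39*(-4*I) = -156*I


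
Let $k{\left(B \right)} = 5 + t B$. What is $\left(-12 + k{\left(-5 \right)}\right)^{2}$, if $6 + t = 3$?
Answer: $64$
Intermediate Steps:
$t = -3$ ($t = -6 + 3 = -3$)
$k{\left(B \right)} = 5 - 3 B$
$\left(-12 + k{\left(-5 \right)}\right)^{2} = \left(-12 + \left(5 - -15\right)\right)^{2} = \left(-12 + \left(5 + 15\right)\right)^{2} = \left(-12 + 20\right)^{2} = 8^{2} = 64$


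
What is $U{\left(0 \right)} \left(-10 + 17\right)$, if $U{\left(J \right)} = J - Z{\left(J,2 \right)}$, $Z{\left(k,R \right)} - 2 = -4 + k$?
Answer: $14$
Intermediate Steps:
$Z{\left(k,R \right)} = -2 + k$ ($Z{\left(k,R \right)} = 2 + \left(-4 + k\right) = -2 + k$)
$U{\left(J \right)} = 2$ ($U{\left(J \right)} = J - \left(-2 + J\right) = 2$)
$U{\left(0 \right)} \left(-10 + 17\right) = 2 \left(-10 + 17\right) = 2 \cdot 7 = 14$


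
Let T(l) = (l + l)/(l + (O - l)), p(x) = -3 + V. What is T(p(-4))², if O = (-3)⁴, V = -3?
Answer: 16/729 ≈ 0.021948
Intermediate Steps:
O = 81
p(x) = -6 (p(x) = -3 - 3 = -6)
T(l) = 2*l/81 (T(l) = (l + l)/(l + (81 - l)) = (2*l)/81 = (2*l)*(1/81) = 2*l/81)
T(p(-4))² = ((2/81)*(-6))² = (-4/27)² = 16/729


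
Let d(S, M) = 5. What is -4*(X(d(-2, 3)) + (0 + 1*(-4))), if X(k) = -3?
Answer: 28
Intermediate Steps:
-4*(X(d(-2, 3)) + (0 + 1*(-4))) = -4*(-3 + (0 + 1*(-4))) = -4*(-3 + (0 - 4)) = -4*(-3 - 4) = -4*(-7) = 28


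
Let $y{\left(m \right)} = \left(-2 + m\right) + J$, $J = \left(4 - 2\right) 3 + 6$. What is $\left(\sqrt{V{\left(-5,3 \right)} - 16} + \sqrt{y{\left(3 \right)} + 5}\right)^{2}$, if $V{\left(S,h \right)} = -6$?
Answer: $-4 + 12 i \sqrt{11} \approx -4.0 + 39.799 i$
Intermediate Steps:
$J = 12$ ($J = 2 \cdot 3 + 6 = 6 + 6 = 12$)
$y{\left(m \right)} = 10 + m$ ($y{\left(m \right)} = \left(-2 + m\right) + 12 = 10 + m$)
$\left(\sqrt{V{\left(-5,3 \right)} - 16} + \sqrt{y{\left(3 \right)} + 5}\right)^{2} = \left(\sqrt{-6 - 16} + \sqrt{\left(10 + 3\right) + 5}\right)^{2} = \left(\sqrt{-22} + \sqrt{13 + 5}\right)^{2} = \left(i \sqrt{22} + \sqrt{18}\right)^{2} = \left(i \sqrt{22} + 3 \sqrt{2}\right)^{2} = \left(3 \sqrt{2} + i \sqrt{22}\right)^{2}$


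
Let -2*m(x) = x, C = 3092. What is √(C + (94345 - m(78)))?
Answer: 2*√24369 ≈ 312.21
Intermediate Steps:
m(x) = -x/2
√(C + (94345 - m(78))) = √(3092 + (94345 - (-1)*78/2)) = √(3092 + (94345 - 1*(-39))) = √(3092 + (94345 + 39)) = √(3092 + 94384) = √97476 = 2*√24369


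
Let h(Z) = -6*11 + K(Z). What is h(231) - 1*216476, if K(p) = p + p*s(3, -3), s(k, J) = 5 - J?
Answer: -214463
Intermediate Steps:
K(p) = 9*p (K(p) = p + p*(5 - 1*(-3)) = p + p*(5 + 3) = p + p*8 = p + 8*p = 9*p)
h(Z) = -66 + 9*Z (h(Z) = -6*11 + 9*Z = -66 + 9*Z)
h(231) - 1*216476 = (-66 + 9*231) - 1*216476 = (-66 + 2079) - 216476 = 2013 - 216476 = -214463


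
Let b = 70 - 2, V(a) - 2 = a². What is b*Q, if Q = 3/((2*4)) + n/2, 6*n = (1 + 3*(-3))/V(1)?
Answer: 187/18 ≈ 10.389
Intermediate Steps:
V(a) = 2 + a²
b = 68
n = -4/9 (n = ((1 + 3*(-3))/(2 + 1²))/6 = ((1 - 9)/(2 + 1))/6 = (-8/3)/6 = (-8*⅓)/6 = (⅙)*(-8/3) = -4/9 ≈ -0.44444)
Q = 11/72 (Q = 3/((2*4)) - 4/9/2 = 3/8 - 4/9*½ = 3*(⅛) - 2/9 = 3/8 - 2/9 = 11/72 ≈ 0.15278)
b*Q = 68*(11/72) = 187/18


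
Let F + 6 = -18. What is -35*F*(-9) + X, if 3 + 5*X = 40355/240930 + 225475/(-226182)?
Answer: -34334716403882/4541169105 ≈ -7560.8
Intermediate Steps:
F = -24 (F = -6 - 18 = -24)
X = -3477970082/4541169105 (X = -⅗ + (40355/240930 + 225475/(-226182))/5 = -⅗ + (40355*(1/240930) + 225475*(-1/226182))/5 = -⅗ + (8071/48186 - 225475/226182)/5 = -⅗ + (⅕)*(-753268619/908233821) = -⅗ - 753268619/4541169105 = -3477970082/4541169105 ≈ -0.76588)
-35*F*(-9) + X = -35*(-24)*(-9) - 3477970082/4541169105 = 840*(-9) - 3477970082/4541169105 = -7560 - 3477970082/4541169105 = -34334716403882/4541169105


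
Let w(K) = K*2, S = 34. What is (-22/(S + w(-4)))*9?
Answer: -99/13 ≈ -7.6154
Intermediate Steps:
w(K) = 2*K
(-22/(S + w(-4)))*9 = (-22/(34 + 2*(-4)))*9 = (-22/(34 - 8))*9 = (-22/26)*9 = ((1/26)*(-22))*9 = -11/13*9 = -99/13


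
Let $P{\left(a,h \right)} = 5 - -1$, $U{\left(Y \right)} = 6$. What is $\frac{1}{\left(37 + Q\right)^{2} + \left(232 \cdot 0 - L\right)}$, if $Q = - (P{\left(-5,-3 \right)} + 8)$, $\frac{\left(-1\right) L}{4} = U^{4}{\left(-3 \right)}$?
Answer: $\frac{1}{5713} \approx 0.00017504$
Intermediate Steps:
$P{\left(a,h \right)} = 6$ ($P{\left(a,h \right)} = 5 + 1 = 6$)
$L = -5184$ ($L = - 4 \cdot 6^{4} = \left(-4\right) 1296 = -5184$)
$Q = -14$ ($Q = - (6 + 8) = \left(-1\right) 14 = -14$)
$\frac{1}{\left(37 + Q\right)^{2} + \left(232 \cdot 0 - L\right)} = \frac{1}{\left(37 - 14\right)^{2} + \left(232 \cdot 0 - -5184\right)} = \frac{1}{23^{2} + \left(0 + 5184\right)} = \frac{1}{529 + 5184} = \frac{1}{5713}$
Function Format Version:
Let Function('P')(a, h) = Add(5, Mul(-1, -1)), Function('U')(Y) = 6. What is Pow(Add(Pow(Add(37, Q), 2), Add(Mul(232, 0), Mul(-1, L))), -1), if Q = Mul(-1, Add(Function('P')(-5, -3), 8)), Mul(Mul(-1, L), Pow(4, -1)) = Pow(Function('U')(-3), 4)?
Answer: Rational(1, 5713) ≈ 0.00017504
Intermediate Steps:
Function('P')(a, h) = 6 (Function('P')(a, h) = Add(5, 1) = 6)
L = -5184 (L = Mul(-4, Pow(6, 4)) = Mul(-4, 1296) = -5184)
Q = -14 (Q = Mul(-1, Add(6, 8)) = Mul(-1, 14) = -14)
Pow(Add(Pow(Add(37, Q), 2), Add(Mul(232, 0), Mul(-1, L))), -1) = Pow(Add(Pow(Add(37, -14), 2), Add(Mul(232, 0), Mul(-1, -5184))), -1) = Pow(Add(Pow(23, 2), Add(0, 5184)), -1) = Pow(Add(529, 5184), -1) = Pow(5713, -1) = Rational(1, 5713)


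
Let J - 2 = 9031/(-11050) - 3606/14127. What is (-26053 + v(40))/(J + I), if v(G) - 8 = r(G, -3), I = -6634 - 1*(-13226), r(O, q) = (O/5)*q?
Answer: -4693723450/1187056589 ≈ -3.9541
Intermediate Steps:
r(O, q) = O*q/5 (r(O, q) = (O*(⅕))*q = (O/5)*q = O*q/5)
J = 166989/180050 (J = 2 + (9031/(-11050) - 3606/14127) = 2 + (9031*(-1/11050) - 3606*1/14127) = 2 + (-9031/11050 - 1202/4709) = 2 - 193111/180050 = 166989/180050 ≈ 0.92746)
I = 6592 (I = -6634 + 13226 = 6592)
v(G) = 8 - 3*G/5 (v(G) = 8 + (⅕)*G*(-3) = 8 - 3*G/5)
(-26053 + v(40))/(J + I) = (-26053 + (8 - ⅗*40))/(166989/180050 + 6592) = (-26053 + (8 - 24))/(1187056589/180050) = (-26053 - 16)*(180050/1187056589) = -26069*180050/1187056589 = -4693723450/1187056589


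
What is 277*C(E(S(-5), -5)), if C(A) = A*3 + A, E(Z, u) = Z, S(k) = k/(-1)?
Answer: 5540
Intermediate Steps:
S(k) = -k (S(k) = k*(-1) = -k)
C(A) = 4*A (C(A) = 3*A + A = 4*A)
277*C(E(S(-5), -5)) = 277*(4*(-1*(-5))) = 277*(4*5) = 277*20 = 5540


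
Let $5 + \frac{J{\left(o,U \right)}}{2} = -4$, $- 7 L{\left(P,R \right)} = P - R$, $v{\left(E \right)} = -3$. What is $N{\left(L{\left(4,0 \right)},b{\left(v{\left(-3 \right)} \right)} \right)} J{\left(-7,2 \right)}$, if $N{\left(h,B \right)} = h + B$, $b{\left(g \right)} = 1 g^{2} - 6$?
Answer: $- \frac{306}{7} \approx -43.714$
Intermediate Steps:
$L{\left(P,R \right)} = - \frac{P}{7} + \frac{R}{7}$ ($L{\left(P,R \right)} = - \frac{P - R}{7} = - \frac{P}{7} + \frac{R}{7}$)
$J{\left(o,U \right)} = -18$ ($J{\left(o,U \right)} = -10 + 2 \left(-4\right) = -10 - 8 = -18$)
$b{\left(g \right)} = -6 + g^{2}$ ($b{\left(g \right)} = g^{2} - 6 = -6 + g^{2}$)
$N{\left(h,B \right)} = B + h$
$N{\left(L{\left(4,0 \right)},b{\left(v{\left(-3 \right)} \right)} \right)} J{\left(-7,2 \right)} = \left(\left(-6 + \left(-3\right)^{2}\right) + \left(\left(- \frac{1}{7}\right) 4 + \frac{1}{7} \cdot 0\right)\right) \left(-18\right) = \left(\left(-6 + 9\right) + \left(- \frac{4}{7} + 0\right)\right) \left(-18\right) = \left(3 - \frac{4}{7}\right) \left(-18\right) = \frac{17}{7} \left(-18\right) = - \frac{306}{7}$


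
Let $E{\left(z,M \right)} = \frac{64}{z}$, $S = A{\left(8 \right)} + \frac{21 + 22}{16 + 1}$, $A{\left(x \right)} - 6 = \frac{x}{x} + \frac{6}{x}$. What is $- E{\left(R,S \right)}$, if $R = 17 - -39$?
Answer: $- \frac{8}{7} \approx -1.1429$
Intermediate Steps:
$A{\left(x \right)} = 7 + \frac{6}{x}$ ($A{\left(x \right)} = 6 + \left(\frac{x}{x} + \frac{6}{x}\right) = 6 + \left(1 + \frac{6}{x}\right) = 7 + \frac{6}{x}$)
$S = \frac{699}{68}$ ($S = \left(7 + \frac{6}{8}\right) + \frac{21 + 22}{16 + 1} = \left(7 + 6 \cdot \frac{1}{8}\right) + \frac{43}{17} = \left(7 + \frac{3}{4}\right) + 43 \cdot \frac{1}{17} = \frac{31}{4} + \frac{43}{17} = \frac{699}{68} \approx 10.279$)
$R = 56$ ($R = 17 + 39 = 56$)
$- E{\left(R,S \right)} = - \frac{64}{56} = \left(-1\right) \frac{8}{7} = - \frac{8}{7}$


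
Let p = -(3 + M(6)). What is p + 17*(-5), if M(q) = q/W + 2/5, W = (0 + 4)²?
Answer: -3551/40 ≈ -88.775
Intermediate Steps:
W = 16 (W = 4² = 16)
M(q) = ⅖ + q/16 (M(q) = q/16 + 2/5 = q*(1/16) + 2*(⅕) = q/16 + ⅖ = ⅖ + q/16)
p = -151/40 (p = -(3 + (⅖ + (1/16)*6)) = -(3 + (⅖ + 3/8)) = -(3 + 31/40) = -1*151/40 = -151/40 ≈ -3.7750)
p + 17*(-5) = -151/40 + 17*(-5) = -151/40 - 85 = -3551/40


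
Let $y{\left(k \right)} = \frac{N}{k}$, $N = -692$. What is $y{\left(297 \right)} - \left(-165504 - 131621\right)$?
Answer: $\frac{88245433}{297} \approx 2.9712 \cdot 10^{5}$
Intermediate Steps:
$y{\left(k \right)} = - \frac{692}{k}$
$y{\left(297 \right)} - \left(-165504 - 131621\right) = - \frac{692}{297} - \left(-165504 - 131621\right) = \left(-692\right) \frac{1}{297} - -297125 = - \frac{692}{297} + 297125 = \frac{88245433}{297}$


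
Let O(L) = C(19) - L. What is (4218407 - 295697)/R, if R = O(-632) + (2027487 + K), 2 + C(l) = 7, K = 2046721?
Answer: 784542/814969 ≈ 0.96266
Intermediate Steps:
C(l) = 5 (C(l) = -2 + 7 = 5)
O(L) = 5 - L
R = 4074845 (R = (5 - 1*(-632)) + (2027487 + 2046721) = (5 + 632) + 4074208 = 637 + 4074208 = 4074845)
(4218407 - 295697)/R = (4218407 - 295697)/4074845 = 3922710*(1/4074845) = 784542/814969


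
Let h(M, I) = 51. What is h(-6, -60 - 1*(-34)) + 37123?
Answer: 37174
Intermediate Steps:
h(-6, -60 - 1*(-34)) + 37123 = 51 + 37123 = 37174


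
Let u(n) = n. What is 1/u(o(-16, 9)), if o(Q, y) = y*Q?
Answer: -1/144 ≈ -0.0069444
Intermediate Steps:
o(Q, y) = Q*y
1/u(o(-16, 9)) = 1/(-16*9) = 1/(-144) = -1/144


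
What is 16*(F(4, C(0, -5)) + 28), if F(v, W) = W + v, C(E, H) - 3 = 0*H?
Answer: 560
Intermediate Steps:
C(E, H) = 3 (C(E, H) = 3 + 0*H = 3 + 0 = 3)
16*(F(4, C(0, -5)) + 28) = 16*((3 + 4) + 28) = 16*(7 + 28) = 16*35 = 560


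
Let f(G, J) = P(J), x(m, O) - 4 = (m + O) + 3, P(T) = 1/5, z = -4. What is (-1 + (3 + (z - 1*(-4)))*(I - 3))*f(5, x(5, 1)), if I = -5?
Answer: -5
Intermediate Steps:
P(T) = ⅕
x(m, O) = 7 + O + m (x(m, O) = 4 + ((m + O) + 3) = 4 + ((O + m) + 3) = 4 + (3 + O + m) = 7 + O + m)
f(G, J) = ⅕
(-1 + (3 + (z - 1*(-4)))*(I - 3))*f(5, x(5, 1)) = (-1 + (3 + (-4 - 1*(-4)))*(-5 - 3))*(⅕) = (-1 + (3 + (-4 + 4))*(-8))*(⅕) = (-1 + (3 + 0)*(-8))*(⅕) = (-1 + 3*(-8))*(⅕) = (-1 - 24)*(⅕) = -25*⅕ = -5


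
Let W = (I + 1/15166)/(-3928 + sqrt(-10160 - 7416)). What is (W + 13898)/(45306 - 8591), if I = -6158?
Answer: 407023703445917/1075132514338050 + 1214098951*I*sqrt(26)/4300530057352200 ≈ 0.37858 + 1.4395e-6*I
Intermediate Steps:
W = -93392227/(15166*(-3928 + 26*I*sqrt(26))) (W = (-6158 + 1/15166)/(-3928 + sqrt(-10160 - 7416)) = (-6158 + 1/15166)/(-3928 + sqrt(-17576)) = -93392227/(15166*(-3928 + 26*I*sqrt(26))) ≈ 1.5659 + 0.052852*I)
(W + 13898)/(45306 - 8591) = ((45855583457/29283195270 + 1214098951*I*sqrt(26)/117132781080) + 13898)/(45306 - 8591) = (407023703445917/29283195270 + 1214098951*I*sqrt(26)/117132781080)/36715 = (407023703445917/29283195270 + 1214098951*I*sqrt(26)/117132781080)*(1/36715) = 407023703445917/1075132514338050 + 1214098951*I*sqrt(26)/4300530057352200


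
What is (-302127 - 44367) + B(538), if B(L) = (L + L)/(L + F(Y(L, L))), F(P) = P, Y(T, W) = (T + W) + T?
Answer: -692987/2 ≈ -3.4649e+5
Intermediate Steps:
Y(T, W) = W + 2*T
B(L) = 1/2 (B(L) = (L + L)/(L + (L + 2*L)) = (2*L)/(L + 3*L) = (2*L)/((4*L)) = (2*L)*(1/(4*L)) = 1/2)
(-302127 - 44367) + B(538) = (-302127 - 44367) + 1/2 = -346494 + 1/2 = -692987/2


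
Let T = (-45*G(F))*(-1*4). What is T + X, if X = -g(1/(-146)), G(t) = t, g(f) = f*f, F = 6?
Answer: 23021279/21316 ≈ 1080.0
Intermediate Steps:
g(f) = f²
X = -1/21316 (X = -(1/(-146))² = -(-1/146)² = -1*1/21316 = -1/21316 ≈ -4.6913e-5)
T = 1080 (T = (-45*6)*(-1*4) = -270*(-4) = 1080)
T + X = 1080 - 1/21316 = 23021279/21316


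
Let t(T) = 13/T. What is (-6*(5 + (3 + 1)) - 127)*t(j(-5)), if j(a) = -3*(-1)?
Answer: -2353/3 ≈ -784.33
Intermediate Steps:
j(a) = 3
(-6*(5 + (3 + 1)) - 127)*t(j(-5)) = (-6*(5 + (3 + 1)) - 127)*(13/3) = (-6*(5 + 4) - 127)*(13*(1/3)) = (-6*9 - 127)*(13/3) = (-54 - 127)*(13/3) = -181*13/3 = -2353/3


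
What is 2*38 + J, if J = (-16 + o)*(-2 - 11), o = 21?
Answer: 11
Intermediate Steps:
J = -65 (J = (-16 + 21)*(-2 - 11) = 5*(-13) = -65)
2*38 + J = 2*38 - 65 = 76 - 65 = 11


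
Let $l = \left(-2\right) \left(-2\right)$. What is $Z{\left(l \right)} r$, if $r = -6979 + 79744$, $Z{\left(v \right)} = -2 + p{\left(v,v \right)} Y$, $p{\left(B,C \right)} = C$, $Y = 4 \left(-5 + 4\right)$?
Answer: $-1309770$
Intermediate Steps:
$Y = -4$ ($Y = 4 \left(-1\right) = -4$)
$l = 4$
$Z{\left(v \right)} = -2 - 4 v$ ($Z{\left(v \right)} = -2 + v \left(-4\right) = -2 - 4 v$)
$r = 72765$
$Z{\left(l \right)} r = \left(-2 - 16\right) 72765 = \left(-18\right) 72765 = -1309770$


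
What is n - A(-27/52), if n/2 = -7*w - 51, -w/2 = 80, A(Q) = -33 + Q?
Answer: 112919/52 ≈ 2171.5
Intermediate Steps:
w = -160 (w = -2*80 = -160)
n = 2138 (n = 2*(-7*(-160) - 51) = 2*(1120 - 51) = 2*1069 = 2138)
n - A(-27/52) = 2138 - (-33 - 27/52) = 2138 - 1*(-1743/52) = 2138 + 1743/52 = 112919/52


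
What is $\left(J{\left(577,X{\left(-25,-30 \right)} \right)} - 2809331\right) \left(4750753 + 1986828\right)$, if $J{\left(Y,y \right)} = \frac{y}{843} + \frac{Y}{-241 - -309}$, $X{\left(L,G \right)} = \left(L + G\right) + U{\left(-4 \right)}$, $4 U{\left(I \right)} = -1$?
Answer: $- \frac{542515437753919895}{28662} \approx -1.8928 \cdot 10^{13}$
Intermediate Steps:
$U{\left(I \right)} = - \frac{1}{4}$ ($U{\left(I \right)} = \frac{1}{4} \left(-1\right) = - \frac{1}{4}$)
$X{\left(L,G \right)} = - \frac{1}{4} + G + L$ ($X{\left(L,G \right)} = \left(L + G\right) - \frac{1}{4} = \left(G + L\right) - \frac{1}{4} = - \frac{1}{4} + G + L$)
$J{\left(Y,y \right)} = \frac{Y}{68} + \frac{y}{843}$ ($J{\left(Y,y \right)} = y \frac{1}{843} + \frac{Y}{-241 + 309} = \frac{y}{843} + \frac{Y}{68} = \frac{Y}{68} + \frac{y}{843}$)
$\left(J{\left(577,X{\left(-25,-30 \right)} \right)} - 2809331\right) \left(4750753 + 1986828\right) = \left(\left(\frac{1}{68} \cdot 577 + \frac{- \frac{1}{4} - 30 - 25}{843}\right) - 2809331\right) \left(4750753 + 1986828\right) = \left(\left(\frac{577}{68} + \frac{1}{843} \left(- \frac{221}{4}\right)\right) - 2809331\right) 6737581 = \left(\left(\frac{577}{68} - \frac{221}{3372}\right) - 2809331\right) 6737581 = \left(\frac{241327}{28662} - 2809331\right) 6737581 = \left(- \frac{80520803795}{28662}\right) 6737581 = - \frac{542515437753919895}{28662}$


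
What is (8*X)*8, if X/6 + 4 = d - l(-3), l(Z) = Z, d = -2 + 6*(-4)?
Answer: -10368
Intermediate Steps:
d = -26 (d = -2 - 24 = -26)
X = -162 (X = -24 + 6*(-26 - 1*(-3)) = -24 + 6*(-26 + 3) = -24 + 6*(-23) = -24 - 138 = -162)
(8*X)*8 = (8*(-162))*8 = -1296*8 = -10368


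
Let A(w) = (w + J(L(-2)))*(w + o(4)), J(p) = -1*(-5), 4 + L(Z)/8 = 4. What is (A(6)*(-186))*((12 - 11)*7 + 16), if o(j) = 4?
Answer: -470580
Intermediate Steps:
L(Z) = 0 (L(Z) = -32 + 8*4 = -32 + 32 = 0)
J(p) = 5
A(w) = (4 + w)*(5 + w) (A(w) = (w + 5)*(w + 4) = (5 + w)*(4 + w) = (4 + w)*(5 + w))
(A(6)*(-186))*((12 - 11)*7 + 16) = ((20 + 6² + 9*6)*(-186))*((12 - 11)*7 + 16) = ((20 + 36 + 54)*(-186))*(1*7 + 16) = (110*(-186))*(7 + 16) = -20460*23 = -470580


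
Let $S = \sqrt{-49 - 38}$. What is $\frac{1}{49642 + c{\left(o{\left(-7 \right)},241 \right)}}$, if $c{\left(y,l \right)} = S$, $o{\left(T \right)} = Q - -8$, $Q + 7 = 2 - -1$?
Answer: $\frac{49642}{2464328251} - \frac{i \sqrt{87}}{2464328251} \approx 2.0144 \cdot 10^{-5} - 3.785 \cdot 10^{-9} i$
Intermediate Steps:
$Q = -4$ ($Q = -7 + \left(2 - -1\right) = -7 + \left(2 + 1\right) = -7 + 3 = -4$)
$S = i \sqrt{87}$ ($S = \sqrt{-87} = i \sqrt{87} \approx 9.3274 i$)
$o{\left(T \right)} = 4$ ($o{\left(T \right)} = -4 - -8 = -4 + 8 = 4$)
$c{\left(y,l \right)} = i \sqrt{87}$
$\frac{1}{49642 + c{\left(o{\left(-7 \right)},241 \right)}} = \frac{1}{49642 + i \sqrt{87}}$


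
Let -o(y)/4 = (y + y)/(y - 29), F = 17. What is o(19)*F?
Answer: 1292/5 ≈ 258.40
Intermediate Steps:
o(y) = -8*y/(-29 + y) (o(y) = -4*(y + y)/(y - 29) = -4*2*y/(-29 + y) = -8*y/(-29 + y))
o(19)*F = -8*19/(-29 + 19)*17 = -8*19/(-10)*17 = -8*19*(-⅒)*17 = (76/5)*17 = 1292/5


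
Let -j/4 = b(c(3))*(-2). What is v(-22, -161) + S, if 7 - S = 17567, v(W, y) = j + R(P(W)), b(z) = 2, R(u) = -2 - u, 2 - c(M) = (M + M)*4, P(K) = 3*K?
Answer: -17480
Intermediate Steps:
c(M) = 2 - 8*M (c(M) = 2 - (M + M)*4 = 2 - 2*M*4 = 2 - 8*M)
j = 16 (j = -8*(-2) = -4*(-4) = 16)
v(W, y) = 14 - 3*W (v(W, y) = 16 + (-2 - 3*W) = 14 - 3*W)
S = -17560 (S = 7 - 1*17567 = 7 - 17567 = -17560)
v(-22, -161) + S = (14 - 3*(-22)) - 17560 = (14 + 66) - 17560 = 80 - 17560 = -17480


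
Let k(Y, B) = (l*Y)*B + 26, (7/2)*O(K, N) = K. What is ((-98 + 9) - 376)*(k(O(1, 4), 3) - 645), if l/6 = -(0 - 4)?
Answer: 1947885/7 ≈ 2.7827e+5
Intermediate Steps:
O(K, N) = 2*K/7
l = 24 (l = 6*(-(0 - 4)) = 6*(-1*(-4)) = 6*4 = 24)
k(Y, B) = 26 + 24*B*Y (k(Y, B) = (24*Y)*B + 26 = 24*B*Y + 26 = 26 + 24*B*Y)
((-98 + 9) - 376)*(k(O(1, 4), 3) - 645) = ((-98 + 9) - 376)*((26 + 24*3*((2/7)*1)) - 645) = (-89 - 376)*((26 + 24*3*(2/7)) - 645) = -465*((26 + 144/7) - 645) = -465*(326/7 - 645) = -465*(-4189/7) = 1947885/7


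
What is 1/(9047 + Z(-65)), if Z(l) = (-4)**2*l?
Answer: 1/8007 ≈ 0.00012489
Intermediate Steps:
Z(l) = 16*l
1/(9047 + Z(-65)) = 1/(9047 + 16*(-65)) = 1/(9047 - 1040) = 1/8007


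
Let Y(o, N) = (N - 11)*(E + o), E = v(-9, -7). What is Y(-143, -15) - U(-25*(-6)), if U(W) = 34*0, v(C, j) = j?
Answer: 3900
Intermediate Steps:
E = -7
U(W) = 0
Y(o, N) = (-11 + N)*(-7 + o) (Y(o, N) = (N - 11)*(-7 + o) = (-11 + N)*(-7 + o))
Y(-143, -15) - U(-25*(-6)) = (77 - 11*(-143) - 7*(-15) - 15*(-143)) - 1*0 = (77 + 1573 + 105 + 2145) + 0 = 3900 + 0 = 3900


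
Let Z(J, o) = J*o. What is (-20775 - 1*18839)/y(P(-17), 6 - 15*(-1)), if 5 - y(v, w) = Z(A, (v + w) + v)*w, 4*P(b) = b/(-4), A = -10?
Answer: -158456/19445 ≈ -8.1489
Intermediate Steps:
P(b) = -b/16 (P(b) = (b/(-4))/4 = (b*(-¼))/4 = (-b/4)/4 = -b/16)
y(v, w) = 5 - w*(-20*v - 10*w) (y(v, w) = 5 - (-10*((v + w) + v))*w = 5 - (-10*(w + 2*v))*w = 5 - (-20*v - 10*w)*w = 5 - w*(-20*v - 10*w))
(-20775 - 1*18839)/y(P(-17), 6 - 15*(-1)) = (-20775 - 1*18839)/(5 + 10*(6 - 15*(-1))² + 20*(-1/16*(-17))*(6 - 15*(-1))) = (-20775 - 18839)/(5 + 10*(6 - 1*(-15))² + 20*(17/16)*(6 - 1*(-15))) = -39614/(5 + 10*(6 + 15)² + 20*(17/16)*(6 + 15)) = -39614/(5 + 10*21² + 20*(17/16)*21) = -39614/(5 + 10*441 + 1785/4) = -39614/(5 + 4410 + 1785/4) = -39614/19445/4 = -39614*4/19445 = -158456/19445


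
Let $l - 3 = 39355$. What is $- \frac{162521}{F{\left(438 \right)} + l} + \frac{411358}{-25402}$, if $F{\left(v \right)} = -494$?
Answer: $- \frac{10057687877}{493611664} \approx -20.376$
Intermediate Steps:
$l = 39358$ ($l = 3 + 39355 = 39358$)
$- \frac{162521}{F{\left(438 \right)} + l} + \frac{411358}{-25402} = - \frac{162521}{-494 + 39358} + \frac{411358}{-25402} = - \frac{162521}{38864} + 411358 \left(- \frac{1}{25402}\right) = \left(-162521\right) \frac{1}{38864} - \frac{205679}{12701} = - \frac{162521}{38864} - \frac{205679}{12701} = - \frac{10057687877}{493611664}$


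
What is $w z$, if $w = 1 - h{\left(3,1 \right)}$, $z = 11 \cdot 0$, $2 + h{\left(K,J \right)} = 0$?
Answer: $0$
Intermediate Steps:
$h{\left(K,J \right)} = -2$ ($h{\left(K,J \right)} = -2 + 0 = -2$)
$z = 0$
$w = 3$ ($w = 1 - -2 = 1 + 2 = 3$)
$w z = 3 \cdot 0 = 0$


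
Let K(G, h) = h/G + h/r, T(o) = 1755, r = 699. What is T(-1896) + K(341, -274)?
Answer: 418035085/238359 ≈ 1753.8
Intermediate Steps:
K(G, h) = h/699 + h/G (K(G, h) = h/G + h/699 = h/699 + h/G)
T(-1896) + K(341, -274) = 1755 + ((1/699)*(-274) - 274/341) = 1755 + (-274/699 - 274*1/341) = 1755 + (-274/699 - 274/341) = 1755 - 284960/238359 = 418035085/238359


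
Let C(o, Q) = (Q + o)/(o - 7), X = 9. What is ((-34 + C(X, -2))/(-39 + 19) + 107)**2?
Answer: 18844281/1600 ≈ 11778.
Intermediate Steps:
C(o, Q) = (Q + o)/(-7 + o)
((-34 + C(X, -2))/(-39 + 19) + 107)**2 = ((-34 + (-2 + 9)/(-7 + 9))/(-39 + 19) + 107)**2 = ((-34 + 7/2)/(-20) + 107)**2 = ((-34 + (1/2)*7)*(-1/20) + 107)**2 = ((-34 + 7/2)*(-1/20) + 107)**2 = (-61/2*(-1/20) + 107)**2 = (61/40 + 107)**2 = (4341/40)**2 = 18844281/1600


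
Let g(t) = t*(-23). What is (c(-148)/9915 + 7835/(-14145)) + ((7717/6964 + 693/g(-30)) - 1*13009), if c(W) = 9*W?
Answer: -846953443670333/65112320580 ≈ -13008.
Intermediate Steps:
g(t) = -23*t
(c(-148)/9915 + 7835/(-14145)) + ((7717/6964 + 693/g(-30)) - 1*13009) = ((9*(-148))/9915 + 7835/(-14145)) + ((7717/6964 + 693/((-23*(-30)))) - 1*13009) = (-1332*1/9915 + 7835*(-1/14145)) + ((7717*(1/6964) + 693/690) - 13009) = (-444/3305 - 1567/2829) + ((7717/6964 + 693*(1/690)) - 13009) = -6435011/9349845 + ((7717/6964 + 231/230) - 13009) = -6435011/9349845 + (1691797/800860 - 13009) = -6435011/9349845 - 10416695943/800860 = -846953443670333/65112320580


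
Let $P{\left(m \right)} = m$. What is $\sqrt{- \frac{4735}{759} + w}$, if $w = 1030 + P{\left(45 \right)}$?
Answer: $\frac{\sqrt{615693210}}{759} \approx 32.692$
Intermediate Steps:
$w = 1075$ ($w = 1030 + 45 = 1075$)
$\sqrt{- \frac{4735}{759} + w} = \sqrt{- \frac{4735}{759} + 1075} = \sqrt{\frac{811190}{759}} = \frac{\sqrt{615693210}}{759}$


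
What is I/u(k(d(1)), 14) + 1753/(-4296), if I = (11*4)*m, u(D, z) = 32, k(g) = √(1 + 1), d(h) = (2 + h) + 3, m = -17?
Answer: -25543/1074 ≈ -23.783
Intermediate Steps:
d(h) = 5 + h
k(g) = √2
I = -748 (I = (11*4)*(-17) = 44*(-17) = -748)
I/u(k(d(1)), 14) + 1753/(-4296) = -748/32 + 1753/(-4296) = -748*1/32 + 1753*(-1/4296) = -187/8 - 1753/4296 = -25543/1074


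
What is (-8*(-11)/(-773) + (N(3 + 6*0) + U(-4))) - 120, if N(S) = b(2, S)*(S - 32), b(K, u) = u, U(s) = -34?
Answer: -186381/773 ≈ -241.11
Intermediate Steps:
N(S) = S*(-32 + S) (N(S) = S*(S - 32) = S*(-32 + S))
(-8*(-11)/(-773) + (N(3 + 6*0) + U(-4))) - 120 = (-8*(-11)/(-773) + ((3 + 6*0)*(-32 + (3 + 6*0)) - 34)) - 120 = (88*(-1/773) + ((3 + 0)*(-32 + (3 + 0)) - 34)) - 120 = (-88/773 + (3*(-32 + 3) - 34)) - 120 = (-88/773 + (3*(-29) - 34)) - 120 = (-88/773 + (-87 - 34)) - 120 = (-88/773 - 121) - 120 = -93621/773 - 120 = -186381/773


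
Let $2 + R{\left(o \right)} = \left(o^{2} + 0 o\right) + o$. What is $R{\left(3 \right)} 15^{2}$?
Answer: $2250$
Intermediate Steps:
$R{\left(o \right)} = -2 + o + o^{2}$ ($R{\left(o \right)} = -2 + \left(\left(o^{2} + 0 o\right) + o\right) = -2 + \left(\left(o^{2} + 0\right) + o\right) = -2 + \left(o^{2} + o\right) = -2 + \left(o + o^{2}\right) = -2 + o + o^{2}$)
$R{\left(3 \right)} 15^{2} = \left(-2 + 3 + 3^{2}\right) 15^{2} = \left(-2 + 3 + 9\right) 225 = 10 \cdot 225 = 2250$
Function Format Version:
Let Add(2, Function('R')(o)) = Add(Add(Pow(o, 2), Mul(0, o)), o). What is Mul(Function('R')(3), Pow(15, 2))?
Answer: 2250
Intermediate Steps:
Function('R')(o) = Add(-2, o, Pow(o, 2)) (Function('R')(o) = Add(-2, Add(Add(Pow(o, 2), Mul(0, o)), o)) = Add(-2, Add(Add(Pow(o, 2), 0), o)) = Add(-2, Add(Pow(o, 2), o)) = Add(-2, Add(o, Pow(o, 2))) = Add(-2, o, Pow(o, 2)))
Mul(Function('R')(3), Pow(15, 2)) = Mul(Add(-2, 3, Pow(3, 2)), Pow(15, 2)) = Mul(Add(-2, 3, 9), 225) = Mul(10, 225) = 2250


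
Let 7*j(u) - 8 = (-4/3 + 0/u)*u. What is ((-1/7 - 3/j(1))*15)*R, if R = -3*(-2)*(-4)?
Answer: 8298/7 ≈ 1185.4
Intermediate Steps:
j(u) = 8/7 - 4*u/21 (j(u) = 8/7 + ((-4/3 + 0/u)*u)/7 = 8/7 + ((-4*⅓ + 0)*u)/7 = 8/7 + ((-4/3 + 0)*u)/7 = 8/7 + (-4*u/3)/7 = 8/7 - 4*u/21)
R = -24 (R = 6*(-4) = -24)
((-1/7 - 3/j(1))*15)*R = ((-1/7 - 3/(8/7 - 4/21*1))*15)*(-24) = ((-1*⅐ - 3/(8/7 - 4/21))*15)*(-24) = ((-⅐ - 3/20/21)*15)*(-24) = ((-⅐ - 3*21/20)*15)*(-24) = ((-⅐ - 63/20)*15)*(-24) = -461/140*15*(-24) = -1383/28*(-24) = 8298/7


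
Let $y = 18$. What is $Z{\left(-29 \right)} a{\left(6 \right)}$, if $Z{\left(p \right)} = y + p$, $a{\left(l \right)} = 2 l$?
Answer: $-132$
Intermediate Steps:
$Z{\left(p \right)} = 18 + p$
$Z{\left(-29 \right)} a{\left(6 \right)} = \left(18 - 29\right) 2 \cdot 6 = \left(-11\right) 12 = -132$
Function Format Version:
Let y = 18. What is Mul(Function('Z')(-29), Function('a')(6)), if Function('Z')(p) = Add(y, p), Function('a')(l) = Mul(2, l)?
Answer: -132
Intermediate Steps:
Function('Z')(p) = Add(18, p)
Mul(Function('Z')(-29), Function('a')(6)) = Mul(Add(18, -29), Mul(2, 6)) = Mul(-11, 12) = -132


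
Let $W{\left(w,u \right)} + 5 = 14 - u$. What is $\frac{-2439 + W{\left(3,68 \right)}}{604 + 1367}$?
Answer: $- \frac{2498}{1971} \approx -1.2674$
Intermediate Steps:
$W{\left(w,u \right)} = 9 - u$ ($W{\left(w,u \right)} = -5 - \left(-14 + u\right) = 9 - u$)
$\frac{-2439 + W{\left(3,68 \right)}}{604 + 1367} = \frac{-2439 + \left(9 - 68\right)}{604 + 1367} = \frac{-2439 + \left(9 - 68\right)}{1971} = \left(-2439 - 59\right) \frac{1}{1971} = \left(-2498\right) \frac{1}{1971} = - \frac{2498}{1971}$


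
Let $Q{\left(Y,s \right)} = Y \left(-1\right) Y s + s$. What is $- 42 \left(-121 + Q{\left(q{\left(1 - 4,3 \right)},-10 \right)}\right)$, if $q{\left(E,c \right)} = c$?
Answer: $1722$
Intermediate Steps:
$Q{\left(Y,s \right)} = s - s Y^{2}$ ($Q{\left(Y,s \right)} = - Y Y s + s = - Y^{2} s + s = - s Y^{2} + s = s - s Y^{2}$)
$- 42 \left(-121 + Q{\left(q{\left(1 - 4,3 \right)},-10 \right)}\right) = - 42 \left(-121 - 10 \left(1 - 3^{2}\right)\right) = - 42 \left(-121 - 10 \left(1 - 9\right)\right) = - 42 \left(-121 - -80\right) = - 42 \left(-121 + 80\right) = \left(-42\right) \left(-41\right) = 1722$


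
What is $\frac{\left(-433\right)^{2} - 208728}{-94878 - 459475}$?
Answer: $\frac{21239}{554353} \approx 0.038313$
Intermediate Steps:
$\frac{\left(-433\right)^{2} - 208728}{-94878 - 459475} = \frac{187489 - 208728}{-554353} = \left(-21239\right) \left(- \frac{1}{554353}\right) = \frac{21239}{554353}$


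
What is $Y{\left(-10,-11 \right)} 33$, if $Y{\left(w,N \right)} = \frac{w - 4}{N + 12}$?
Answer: $-462$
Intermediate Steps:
$Y{\left(w,N \right)} = \frac{-4 + w}{12 + N}$
$Y{\left(-10,-11 \right)} 33 = \frac{-4 - 10}{12 - 11} \cdot 33 = 1^{-1} \left(-14\right) 33 = 1 \left(-14\right) 33 = \left(-14\right) 33 = -462$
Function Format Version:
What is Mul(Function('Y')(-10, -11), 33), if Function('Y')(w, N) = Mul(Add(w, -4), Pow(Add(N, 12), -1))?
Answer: -462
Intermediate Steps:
Function('Y')(w, N) = Mul(Pow(Add(12, N), -1), Add(-4, w)) (Function('Y')(w, N) = Mul(Add(-4, w), Pow(Add(12, N), -1)) = Mul(Pow(Add(12, N), -1), Add(-4, w)))
Mul(Function('Y')(-10, -11), 33) = Mul(Mul(Pow(Add(12, -11), -1), Add(-4, -10)), 33) = Mul(Mul(Pow(1, -1), -14), 33) = Mul(Mul(1, -14), 33) = Mul(-14, 33) = -462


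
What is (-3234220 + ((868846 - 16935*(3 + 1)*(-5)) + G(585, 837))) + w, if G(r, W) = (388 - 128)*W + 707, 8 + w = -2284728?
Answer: -4093083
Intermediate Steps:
w = -2284736 (w = -8 - 2284728 = -2284736)
G(r, W) = 707 + 260*W (G(r, W) = 260*W + 707 = 707 + 260*W)
(-3234220 + ((868846 - 16935*(3 + 1)*(-5)) + G(585, 837))) + w = (-3234220 + ((868846 - 16935*(3 + 1)*(-5)) + (707 + 260*837))) - 2284736 = (-3234220 + ((868846 - 67740*(-5)) + (707 + 217620))) - 2284736 = (-3234220 + ((868846 - 16935*(-20)) + 218327)) - 2284736 = (-3234220 + ((868846 + 338700) + 218327)) - 2284736 = (-3234220 + (1207546 + 218327)) - 2284736 = (-3234220 + 1425873) - 2284736 = -1808347 - 2284736 = -4093083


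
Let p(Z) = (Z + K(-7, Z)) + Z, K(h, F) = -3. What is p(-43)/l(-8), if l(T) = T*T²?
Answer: 89/512 ≈ 0.17383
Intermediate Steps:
l(T) = T³
p(Z) = -3 + 2*Z (p(Z) = (Z - 3) + Z = (-3 + Z) + Z = -3 + 2*Z)
p(-43)/l(-8) = (-3 + 2*(-43))/((-8)³) = (-3 - 86)/(-512) = -89*(-1/512) = 89/512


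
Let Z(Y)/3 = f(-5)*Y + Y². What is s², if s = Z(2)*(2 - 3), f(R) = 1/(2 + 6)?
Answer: 2601/16 ≈ 162.56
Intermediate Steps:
f(R) = ⅛ (f(R) = 1/8 = ⅛)
Z(Y) = 3*Y² + 3*Y/8 (Z(Y) = 3*(Y/8 + Y²) = 3*(Y² + Y/8) = 3*Y² + 3*Y/8)
s = -51/4 (s = ((3/8)*2*(1 + 8*2))*(2 - 3) = ((3/8)*2*(1 + 16))*(-1) = ((3/8)*2*17)*(-1) = (51/4)*(-1) = -51/4 ≈ -12.750)
s² = (-51/4)² = 2601/16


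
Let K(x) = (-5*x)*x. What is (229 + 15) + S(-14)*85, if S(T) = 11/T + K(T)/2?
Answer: -580619/14 ≈ -41473.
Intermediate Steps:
K(x) = -5*x**2
S(T) = 11/T - 5*T**2/2
(229 + 15) + S(-14)*85 = (229 + 15) + ((1/2)*(22 - 5*(-14)**3)/(-14))*85 = 244 + ((1/2)*(-1/14)*(22 - 5*(-2744)))*85 = 244 + ((1/2)*(-1/14)*(22 + 13720))*85 = 244 + ((1/2)*(-1/14)*13742)*85 = 244 - 6871/14*85 = 244 - 584035/14 = -580619/14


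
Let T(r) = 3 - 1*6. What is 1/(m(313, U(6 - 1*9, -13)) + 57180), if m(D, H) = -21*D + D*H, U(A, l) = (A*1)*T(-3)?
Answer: 1/53424 ≈ 1.8718e-5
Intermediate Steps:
T(r) = -3 (T(r) = 3 - 6 = -3)
U(A, l) = -3*A (U(A, l) = (A*1)*(-3) = A*(-3) = -3*A)
1/(m(313, U(6 - 1*9, -13)) + 57180) = 1/(313*(-21 - 3*(6 - 1*9)) + 57180) = 1/(313*(-21 - 3*(6 - 9)) + 57180) = 1/(313*(-21 - 3*(-3)) + 57180) = 1/(313*(-21 + 9) + 57180) = 1/(313*(-12) + 57180) = 1/(-3756 + 57180) = 1/53424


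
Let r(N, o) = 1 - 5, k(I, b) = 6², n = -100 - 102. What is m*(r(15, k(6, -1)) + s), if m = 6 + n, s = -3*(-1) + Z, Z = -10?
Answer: 2156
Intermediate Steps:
n = -202
k(I, b) = 36
r(N, o) = -4
s = -7 (s = -3*(-1) - 10 = 3 - 10 = -7)
m = -196 (m = 6 - 202 = -196)
m*(r(15, k(6, -1)) + s) = -196*(-4 - 7) = -196*(-11) = 2156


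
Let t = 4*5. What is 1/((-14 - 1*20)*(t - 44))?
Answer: 1/816 ≈ 0.0012255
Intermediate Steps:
t = 20
1/((-14 - 1*20)*(t - 44)) = 1/((-14 - 1*20)*(20 - 44)) = 1/((-14 - 20)*(-24)) = 1/(-34*(-24)) = 1/816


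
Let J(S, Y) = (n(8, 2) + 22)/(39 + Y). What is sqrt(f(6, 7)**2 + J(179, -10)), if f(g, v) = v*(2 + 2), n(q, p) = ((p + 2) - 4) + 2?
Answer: 2*sqrt(165010)/29 ≈ 28.015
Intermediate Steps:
n(q, p) = p (n(q, p) = ((2 + p) - 4) + 2 = (-2 + p) + 2 = p)
f(g, v) = 4*v (f(g, v) = v*4 = 4*v)
J(S, Y) = 24/(39 + Y) (J(S, Y) = (2 + 22)/(39 + Y) = 24/(39 + Y))
sqrt(f(6, 7)**2 + J(179, -10)) = sqrt((4*7)**2 + 24/(39 - 10)) = sqrt(28**2 + 24/29) = sqrt(784 + 24*(1/29)) = sqrt(784 + 24/29) = sqrt(22760/29) = 2*sqrt(165010)/29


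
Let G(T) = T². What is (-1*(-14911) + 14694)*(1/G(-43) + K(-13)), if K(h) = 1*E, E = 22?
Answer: 1204301795/1849 ≈ 6.5133e+5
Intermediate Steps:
K(h) = 22 (K(h) = 1*22 = 22)
(-1*(-14911) + 14694)*(1/G(-43) + K(-13)) = (-1*(-14911) + 14694)*(1/((-43)²) + 22) = (14911 + 14694)*(1/1849 + 22) = 29605*(1/1849 + 22) = 29605*(40679/1849) = 1204301795/1849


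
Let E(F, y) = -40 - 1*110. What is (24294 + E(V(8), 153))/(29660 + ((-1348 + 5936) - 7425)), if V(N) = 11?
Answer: 8048/8941 ≈ 0.90012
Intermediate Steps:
E(F, y) = -150 (E(F, y) = -40 - 110 = -150)
(24294 + E(V(8), 153))/(29660 + ((-1348 + 5936) - 7425)) = (24294 - 150)/(29660 + ((-1348 + 5936) - 7425)) = 24144/(29660 + (4588 - 7425)) = 24144/(29660 - 2837) = 24144/26823 = 24144*(1/26823) = 8048/8941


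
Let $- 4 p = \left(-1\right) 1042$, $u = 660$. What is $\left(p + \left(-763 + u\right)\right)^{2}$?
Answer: $\frac{99225}{4} \approx 24806.0$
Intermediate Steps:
$p = \frac{521}{2}$ ($p = - \frac{\left(-1\right) 1042}{4} = \left(- \frac{1}{4}\right) \left(-1042\right) = \frac{521}{2} \approx 260.5$)
$\left(p + \left(-763 + u\right)\right)^{2} = \left(\frac{521}{2} + \left(-763 + 660\right)\right)^{2} = \left(\frac{521}{2} - 103\right)^{2} = \left(\frac{315}{2}\right)^{2} = \frac{99225}{4}$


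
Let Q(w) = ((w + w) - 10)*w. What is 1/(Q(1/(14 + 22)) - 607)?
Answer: -648/393515 ≈ -0.0016467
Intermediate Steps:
Q(w) = w*(-10 + 2*w) (Q(w) = (2*w - 10)*w = (-10 + 2*w)*w = w*(-10 + 2*w))
1/(Q(1/(14 + 22)) - 607) = 1/(2*(-5 + 1/(14 + 22))/(14 + 22) - 607) = 1/(2*(-5 + 1/36)/36 - 607) = 1/(2*(1/36)*(-5 + 1/36) - 607) = 1/(2*(1/36)*(-179/36) - 607) = 1/(-179/648 - 607) = 1/(-393515/648) = -648/393515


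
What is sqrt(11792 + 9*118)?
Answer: sqrt(12854) ≈ 113.38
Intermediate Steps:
sqrt(11792 + 9*118) = sqrt(11792 + 1062) = sqrt(12854)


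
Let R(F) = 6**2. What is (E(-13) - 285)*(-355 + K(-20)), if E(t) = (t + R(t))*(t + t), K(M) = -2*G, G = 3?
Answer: 318763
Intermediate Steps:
R(F) = 36
K(M) = -6 (K(M) = -2*3 = -6)
E(t) = 2*t*(36 + t) (E(t) = (t + 36)*(t + t) = (36 + t)*(2*t) = 2*t*(36 + t))
(E(-13) - 285)*(-355 + K(-20)) = (2*(-13)*(36 - 13) - 285)*(-355 - 6) = (2*(-13)*23 - 285)*(-361) = (-598 - 285)*(-361) = -883*(-361) = 318763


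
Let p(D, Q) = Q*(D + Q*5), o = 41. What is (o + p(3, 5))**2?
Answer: 32761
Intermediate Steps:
p(D, Q) = Q*(D + 5*Q)
(o + p(3, 5))**2 = (41 + 5*(3 + 5*5))**2 = (41 + 5*(3 + 25))**2 = (41 + 5*28)**2 = (41 + 140)**2 = 181**2 = 32761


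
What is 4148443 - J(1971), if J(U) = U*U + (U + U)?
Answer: 259660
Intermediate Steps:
J(U) = U**2 + 2*U
4148443 - J(1971) = 4148443 - 1971*(2 + 1971) = 4148443 - 1971*1973 = 4148443 - 1*3888783 = 4148443 - 3888783 = 259660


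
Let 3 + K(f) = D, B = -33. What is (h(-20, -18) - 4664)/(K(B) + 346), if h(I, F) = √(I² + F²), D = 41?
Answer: -583/48 + √181/192 ≈ -12.076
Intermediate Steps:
K(f) = 38 (K(f) = -3 + 41 = 38)
h(I, F) = √(F² + I²)
(h(-20, -18) - 4664)/(K(B) + 346) = (√((-18)² + (-20)²) - 4664)/(38 + 346) = (√(324 + 400) - 4664)/384 = (√724 - 4664)*(1/384) = (2*√181 - 4664)*(1/384) = (-4664 + 2*√181)*(1/384) = -583/48 + √181/192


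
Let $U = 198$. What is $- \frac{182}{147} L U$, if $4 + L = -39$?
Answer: $\frac{73788}{7} \approx 10541.0$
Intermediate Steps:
$L = -43$ ($L = -4 - 39 = -43$)
$- \frac{182}{147} L U = - \frac{182}{147} \left(-43\right) 198 = \left(-182\right) \frac{1}{147} \left(-43\right) 198 = \left(- \frac{26}{21}\right) \left(-43\right) 198 = \frac{1118}{21} \cdot 198 = \frac{73788}{7}$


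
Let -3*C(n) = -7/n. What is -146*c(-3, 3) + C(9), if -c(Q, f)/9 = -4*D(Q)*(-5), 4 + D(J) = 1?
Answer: -2128673/27 ≈ -78840.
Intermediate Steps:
D(J) = -3 (D(J) = -4 + 1 = -3)
c(Q, f) = 540 (c(Q, f) = -9*(-4*(-3))*(-5) = -108*(-5) = -9*(-60) = 540)
C(n) = 7/(3*n) (C(n) = -(-7)/(3*n) = 7/(3*n))
-146*c(-3, 3) + C(9) = -146*540 + (7/3)/9 = -78840 + (7/3)*(⅑) = -78840 + 7/27 = -2128673/27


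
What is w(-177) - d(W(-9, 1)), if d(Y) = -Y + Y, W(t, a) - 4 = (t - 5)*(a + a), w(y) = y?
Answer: -177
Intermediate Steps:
W(t, a) = 4 + 2*a*(-5 + t) (W(t, a) = 4 + (t - 5)*(a + a) = 4 + (-5 + t)*(2*a) = 4 + 2*a*(-5 + t))
d(Y) = 0
w(-177) - d(W(-9, 1)) = -177 - 1*0 = -177 + 0 = -177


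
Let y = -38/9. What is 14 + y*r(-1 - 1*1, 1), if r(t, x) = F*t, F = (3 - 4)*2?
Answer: -26/9 ≈ -2.8889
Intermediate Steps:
y = -38/9 (y = -38*1/9 = -38/9 ≈ -4.2222)
F = -2 (F = -1*2 = -2)
r(t, x) = -2*t
14 + y*r(-1 - 1*1, 1) = 14 - (-76)*(-1 - 1*1)/9 = 14 - (-76)*(-1 - 1)/9 = 14 - (-76)*(-2)/9 = 14 - 38/9*4 = 14 - 152/9 = -26/9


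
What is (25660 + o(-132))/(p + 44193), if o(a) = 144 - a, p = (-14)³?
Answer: 25936/41449 ≈ 0.62573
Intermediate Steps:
p = -2744
(25660 + o(-132))/(p + 44193) = (25660 + (144 - 1*(-132)))/(-2744 + 44193) = (25660 + (144 + 132))/41449 = (25660 + 276)*(1/41449) = 25936*(1/41449) = 25936/41449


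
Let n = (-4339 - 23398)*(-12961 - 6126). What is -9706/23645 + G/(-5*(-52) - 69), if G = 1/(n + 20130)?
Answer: -981493272440009/2391037340552555 ≈ -0.41049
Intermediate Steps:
n = 529416119 (n = -27737*(-19087) = 529416119)
G = 1/529436249 (G = 1/(529416119 + 20130) = 1/529436249 ≈ 1.8888e-9)
-9706/23645 + G/(-5*(-52) - 69) = -9706/23645 + 1/(529436249*(-5*(-52) - 69)) = -9706*1/23645 + 1/(529436249*(260 - 69)) = -9706/23645 + (1/529436249)/191 = -9706/23645 + (1/529436249)*(1/191) = -9706/23645 + 1/101122323559 = -981493272440009/2391037340552555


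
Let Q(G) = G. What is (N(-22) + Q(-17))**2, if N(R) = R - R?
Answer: 289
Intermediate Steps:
N(R) = 0
(N(-22) + Q(-17))**2 = (0 - 17)**2 = (-17)**2 = 289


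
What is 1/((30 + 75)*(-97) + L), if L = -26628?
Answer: -1/36813 ≈ -2.7164e-5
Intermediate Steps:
1/((30 + 75)*(-97) + L) = 1/((30 + 75)*(-97) - 26628) = 1/(105*(-97) - 26628) = 1/(-10185 - 26628) = 1/(-36813) = -1/36813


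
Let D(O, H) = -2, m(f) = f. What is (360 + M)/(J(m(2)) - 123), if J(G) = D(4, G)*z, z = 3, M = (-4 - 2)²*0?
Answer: -120/43 ≈ -2.7907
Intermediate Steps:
M = 0 (M = (-6)²*0 = 36*0 = 0)
J(G) = -6 (J(G) = -2*3 = -6)
(360 + M)/(J(m(2)) - 123) = (360 + 0)/(-6 - 123) = 360/(-129) = 360*(-1/129) = -120/43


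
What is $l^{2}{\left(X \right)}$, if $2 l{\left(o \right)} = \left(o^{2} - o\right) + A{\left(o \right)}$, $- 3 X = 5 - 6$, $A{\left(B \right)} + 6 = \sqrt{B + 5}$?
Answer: $\frac{892}{81} - \frac{112 \sqrt{3}}{27} \approx 3.8275$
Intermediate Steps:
$A{\left(B \right)} = -6 + \sqrt{5 + B}$ ($A{\left(B \right)} = -6 + \sqrt{B + 5} = -6 + \sqrt{5 + B}$)
$X = \frac{1}{3}$ ($X = - \frac{5 - 6}{3} = \left(- \frac{1}{3}\right) \left(-1\right) = \frac{1}{3} \approx 0.33333$)
$l{\left(o \right)} = -3 + \frac{o^{2}}{2} + \frac{\sqrt{5 + o}}{2} - \frac{o}{2}$ ($l{\left(o \right)} = \frac{\left(o^{2} - o\right) + \left(-6 + \sqrt{5 + o}\right)}{2} = \frac{-6 + o^{2} + \sqrt{5 + o} - o}{2} = -3 + \frac{o^{2}}{2} + \frac{\sqrt{5 + o}}{2} - \frac{o}{2}$)
$l^{2}{\left(X \right)} = \left(-3 + \frac{1}{2 \cdot 9} + \frac{\sqrt{5 + \frac{1}{3}}}{2} - \frac{1}{6}\right)^{2} = \left(-3 + \frac{1}{2} \cdot \frac{1}{9} + \frac{\sqrt{\frac{16}{3}}}{2} - \frac{1}{6}\right)^{2} = \left(-3 + \frac{1}{18} + \frac{\frac{4}{3} \sqrt{3}}{2} - \frac{1}{6}\right)^{2} = \left(-3 + \frac{1}{18} + \frac{2 \sqrt{3}}{3} - \frac{1}{6}\right)^{2} = \left(- \frac{28}{9} + \frac{2 \sqrt{3}}{3}\right)^{2}$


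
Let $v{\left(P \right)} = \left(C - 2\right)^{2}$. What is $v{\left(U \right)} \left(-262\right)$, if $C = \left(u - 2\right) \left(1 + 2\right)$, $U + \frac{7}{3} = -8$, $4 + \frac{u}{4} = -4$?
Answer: $-2833792$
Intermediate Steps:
$u = -32$ ($u = -16 + 4 \left(-4\right) = -16 - 16 = -32$)
$U = - \frac{31}{3}$ ($U = - \frac{7}{3} - 8 = - \frac{31}{3} \approx -10.333$)
$C = -102$ ($C = \left(-32 - 2\right) \left(1 + 2\right) = \left(-34\right) 3 = -102$)
$v{\left(P \right)} = 10816$ ($v{\left(P \right)} = \left(-102 - 2\right)^{2} = \left(-104\right)^{2} = 10816$)
$v{\left(U \right)} \left(-262\right) = 10816 \left(-262\right) = -2833792$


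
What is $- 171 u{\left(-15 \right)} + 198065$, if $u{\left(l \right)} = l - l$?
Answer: $198065$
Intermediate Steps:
$u{\left(l \right)} = 0$
$- 171 u{\left(-15 \right)} + 198065 = \left(-171\right) 0 + 198065 = 0 + 198065 = 198065$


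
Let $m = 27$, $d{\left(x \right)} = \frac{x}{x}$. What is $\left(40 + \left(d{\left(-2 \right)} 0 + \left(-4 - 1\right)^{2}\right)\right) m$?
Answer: $1755$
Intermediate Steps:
$d{\left(x \right)} = 1$
$\left(40 + \left(d{\left(-2 \right)} 0 + \left(-4 - 1\right)^{2}\right)\right) m = \left(40 + \left(1 \cdot 0 + \left(-4 - 1\right)^{2}\right)\right) 27 = \left(40 + \left(0 + \left(-5\right)^{2}\right)\right) 27 = \left(40 + \left(0 + 25\right)\right) 27 = \left(40 + 25\right) 27 = 65 \cdot 27 = 1755$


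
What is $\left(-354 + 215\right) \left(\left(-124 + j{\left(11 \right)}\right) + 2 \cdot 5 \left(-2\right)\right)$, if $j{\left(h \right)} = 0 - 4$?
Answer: $20572$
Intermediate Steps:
$j{\left(h \right)} = -4$ ($j{\left(h \right)} = 0 - 4 = -4$)
$\left(-354 + 215\right) \left(\left(-124 + j{\left(11 \right)}\right) + 2 \cdot 5 \left(-2\right)\right) = \left(-354 + 215\right) \left(\left(-124 - 4\right) + 2 \cdot 5 \left(-2\right)\right) = - 139 \left(-128 + 10 \left(-2\right)\right) = - 139 \left(-128 - 20\right) = \left(-139\right) \left(-148\right) = 20572$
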